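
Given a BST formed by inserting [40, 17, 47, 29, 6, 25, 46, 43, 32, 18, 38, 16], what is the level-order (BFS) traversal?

Tree insertion order: [40, 17, 47, 29, 6, 25, 46, 43, 32, 18, 38, 16]
Tree (level-order array): [40, 17, 47, 6, 29, 46, None, None, 16, 25, 32, 43, None, None, None, 18, None, None, 38]
BFS from the root, enqueuing left then right child of each popped node:
  queue [40] -> pop 40, enqueue [17, 47], visited so far: [40]
  queue [17, 47] -> pop 17, enqueue [6, 29], visited so far: [40, 17]
  queue [47, 6, 29] -> pop 47, enqueue [46], visited so far: [40, 17, 47]
  queue [6, 29, 46] -> pop 6, enqueue [16], visited so far: [40, 17, 47, 6]
  queue [29, 46, 16] -> pop 29, enqueue [25, 32], visited so far: [40, 17, 47, 6, 29]
  queue [46, 16, 25, 32] -> pop 46, enqueue [43], visited so far: [40, 17, 47, 6, 29, 46]
  queue [16, 25, 32, 43] -> pop 16, enqueue [none], visited so far: [40, 17, 47, 6, 29, 46, 16]
  queue [25, 32, 43] -> pop 25, enqueue [18], visited so far: [40, 17, 47, 6, 29, 46, 16, 25]
  queue [32, 43, 18] -> pop 32, enqueue [38], visited so far: [40, 17, 47, 6, 29, 46, 16, 25, 32]
  queue [43, 18, 38] -> pop 43, enqueue [none], visited so far: [40, 17, 47, 6, 29, 46, 16, 25, 32, 43]
  queue [18, 38] -> pop 18, enqueue [none], visited so far: [40, 17, 47, 6, 29, 46, 16, 25, 32, 43, 18]
  queue [38] -> pop 38, enqueue [none], visited so far: [40, 17, 47, 6, 29, 46, 16, 25, 32, 43, 18, 38]
Result: [40, 17, 47, 6, 29, 46, 16, 25, 32, 43, 18, 38]


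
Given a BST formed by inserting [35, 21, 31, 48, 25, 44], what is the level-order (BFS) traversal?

Tree insertion order: [35, 21, 31, 48, 25, 44]
Tree (level-order array): [35, 21, 48, None, 31, 44, None, 25]
BFS from the root, enqueuing left then right child of each popped node:
  queue [35] -> pop 35, enqueue [21, 48], visited so far: [35]
  queue [21, 48] -> pop 21, enqueue [31], visited so far: [35, 21]
  queue [48, 31] -> pop 48, enqueue [44], visited so far: [35, 21, 48]
  queue [31, 44] -> pop 31, enqueue [25], visited so far: [35, 21, 48, 31]
  queue [44, 25] -> pop 44, enqueue [none], visited so far: [35, 21, 48, 31, 44]
  queue [25] -> pop 25, enqueue [none], visited so far: [35, 21, 48, 31, 44, 25]
Result: [35, 21, 48, 31, 44, 25]


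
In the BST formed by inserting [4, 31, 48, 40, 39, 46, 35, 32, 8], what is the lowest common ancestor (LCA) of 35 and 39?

Tree insertion order: [4, 31, 48, 40, 39, 46, 35, 32, 8]
Tree (level-order array): [4, None, 31, 8, 48, None, None, 40, None, 39, 46, 35, None, None, None, 32]
In a BST, the LCA of p=35, q=39 is the first node v on the
root-to-leaf path with p <= v <= q (go left if both < v, right if both > v).
Walk from root:
  at 4: both 35 and 39 > 4, go right
  at 31: both 35 and 39 > 31, go right
  at 48: both 35 and 39 < 48, go left
  at 40: both 35 and 39 < 40, go left
  at 39: 35 <= 39 <= 39, this is the LCA
LCA = 39


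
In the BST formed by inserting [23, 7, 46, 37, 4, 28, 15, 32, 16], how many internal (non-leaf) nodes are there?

Tree built from: [23, 7, 46, 37, 4, 28, 15, 32, 16]
Tree (level-order array): [23, 7, 46, 4, 15, 37, None, None, None, None, 16, 28, None, None, None, None, 32]
Rule: An internal node has at least one child.
Per-node child counts:
  node 23: 2 child(ren)
  node 7: 2 child(ren)
  node 4: 0 child(ren)
  node 15: 1 child(ren)
  node 16: 0 child(ren)
  node 46: 1 child(ren)
  node 37: 1 child(ren)
  node 28: 1 child(ren)
  node 32: 0 child(ren)
Matching nodes: [23, 7, 15, 46, 37, 28]
Count of internal (non-leaf) nodes: 6


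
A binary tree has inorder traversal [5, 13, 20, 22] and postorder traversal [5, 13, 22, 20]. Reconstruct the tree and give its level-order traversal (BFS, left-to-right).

Inorder:   [5, 13, 20, 22]
Postorder: [5, 13, 22, 20]
Algorithm: postorder visits root last, so walk postorder right-to-left;
each value is the root of the current inorder slice — split it at that
value, recurse on the right subtree first, then the left.
Recursive splits:
  root=20; inorder splits into left=[5, 13], right=[22]
  root=22; inorder splits into left=[], right=[]
  root=13; inorder splits into left=[5], right=[]
  root=5; inorder splits into left=[], right=[]
Reconstructed level-order: [20, 13, 22, 5]


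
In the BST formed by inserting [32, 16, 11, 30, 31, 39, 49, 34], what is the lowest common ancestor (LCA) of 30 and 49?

Tree insertion order: [32, 16, 11, 30, 31, 39, 49, 34]
Tree (level-order array): [32, 16, 39, 11, 30, 34, 49, None, None, None, 31]
In a BST, the LCA of p=30, q=49 is the first node v on the
root-to-leaf path with p <= v <= q (go left if both < v, right if both > v).
Walk from root:
  at 32: 30 <= 32 <= 49, this is the LCA
LCA = 32


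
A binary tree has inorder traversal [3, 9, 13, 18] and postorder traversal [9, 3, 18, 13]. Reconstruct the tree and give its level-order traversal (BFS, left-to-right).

Inorder:   [3, 9, 13, 18]
Postorder: [9, 3, 18, 13]
Algorithm: postorder visits root last, so walk postorder right-to-left;
each value is the root of the current inorder slice — split it at that
value, recurse on the right subtree first, then the left.
Recursive splits:
  root=13; inorder splits into left=[3, 9], right=[18]
  root=18; inorder splits into left=[], right=[]
  root=3; inorder splits into left=[], right=[9]
  root=9; inorder splits into left=[], right=[]
Reconstructed level-order: [13, 3, 18, 9]


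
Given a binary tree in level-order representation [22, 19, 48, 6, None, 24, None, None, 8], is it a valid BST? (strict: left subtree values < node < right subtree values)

Level-order array: [22, 19, 48, 6, None, 24, None, None, 8]
Validate using subtree bounds (lo, hi): at each node, require lo < value < hi,
then recurse left with hi=value and right with lo=value.
Preorder trace (stopping at first violation):
  at node 22 with bounds (-inf, +inf): OK
  at node 19 with bounds (-inf, 22): OK
  at node 6 with bounds (-inf, 19): OK
  at node 8 with bounds (6, 19): OK
  at node 48 with bounds (22, +inf): OK
  at node 24 with bounds (22, 48): OK
No violation found at any node.
Result: Valid BST


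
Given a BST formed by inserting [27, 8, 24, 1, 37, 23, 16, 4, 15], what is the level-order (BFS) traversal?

Tree insertion order: [27, 8, 24, 1, 37, 23, 16, 4, 15]
Tree (level-order array): [27, 8, 37, 1, 24, None, None, None, 4, 23, None, None, None, 16, None, 15]
BFS from the root, enqueuing left then right child of each popped node:
  queue [27] -> pop 27, enqueue [8, 37], visited so far: [27]
  queue [8, 37] -> pop 8, enqueue [1, 24], visited so far: [27, 8]
  queue [37, 1, 24] -> pop 37, enqueue [none], visited so far: [27, 8, 37]
  queue [1, 24] -> pop 1, enqueue [4], visited so far: [27, 8, 37, 1]
  queue [24, 4] -> pop 24, enqueue [23], visited so far: [27, 8, 37, 1, 24]
  queue [4, 23] -> pop 4, enqueue [none], visited so far: [27, 8, 37, 1, 24, 4]
  queue [23] -> pop 23, enqueue [16], visited so far: [27, 8, 37, 1, 24, 4, 23]
  queue [16] -> pop 16, enqueue [15], visited so far: [27, 8, 37, 1, 24, 4, 23, 16]
  queue [15] -> pop 15, enqueue [none], visited so far: [27, 8, 37, 1, 24, 4, 23, 16, 15]
Result: [27, 8, 37, 1, 24, 4, 23, 16, 15]


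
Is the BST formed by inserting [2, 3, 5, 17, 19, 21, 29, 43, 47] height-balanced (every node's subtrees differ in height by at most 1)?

Tree (level-order array): [2, None, 3, None, 5, None, 17, None, 19, None, 21, None, 29, None, 43, None, 47]
Definition: a tree is height-balanced if, at every node, |h(left) - h(right)| <= 1 (empty subtree has height -1).
Bottom-up per-node check:
  node 47: h_left=-1, h_right=-1, diff=0 [OK], height=0
  node 43: h_left=-1, h_right=0, diff=1 [OK], height=1
  node 29: h_left=-1, h_right=1, diff=2 [FAIL (|-1-1|=2 > 1)], height=2
  node 21: h_left=-1, h_right=2, diff=3 [FAIL (|-1-2|=3 > 1)], height=3
  node 19: h_left=-1, h_right=3, diff=4 [FAIL (|-1-3|=4 > 1)], height=4
  node 17: h_left=-1, h_right=4, diff=5 [FAIL (|-1-4|=5 > 1)], height=5
  node 5: h_left=-1, h_right=5, diff=6 [FAIL (|-1-5|=6 > 1)], height=6
  node 3: h_left=-1, h_right=6, diff=7 [FAIL (|-1-6|=7 > 1)], height=7
  node 2: h_left=-1, h_right=7, diff=8 [FAIL (|-1-7|=8 > 1)], height=8
Node 29 violates the condition: |-1 - 1| = 2 > 1.
Result: Not balanced


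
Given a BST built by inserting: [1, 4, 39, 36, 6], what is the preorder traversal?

Tree insertion order: [1, 4, 39, 36, 6]
Tree (level-order array): [1, None, 4, None, 39, 36, None, 6]
Preorder traversal: [1, 4, 39, 36, 6]


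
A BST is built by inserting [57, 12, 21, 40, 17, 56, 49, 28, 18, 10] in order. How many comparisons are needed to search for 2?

Search path for 2: 57 -> 12 -> 10
Found: False
Comparisons: 3


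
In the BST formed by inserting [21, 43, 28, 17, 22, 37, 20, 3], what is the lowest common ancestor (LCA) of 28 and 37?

Tree insertion order: [21, 43, 28, 17, 22, 37, 20, 3]
Tree (level-order array): [21, 17, 43, 3, 20, 28, None, None, None, None, None, 22, 37]
In a BST, the LCA of p=28, q=37 is the first node v on the
root-to-leaf path with p <= v <= q (go left if both < v, right if both > v).
Walk from root:
  at 21: both 28 and 37 > 21, go right
  at 43: both 28 and 37 < 43, go left
  at 28: 28 <= 28 <= 37, this is the LCA
LCA = 28


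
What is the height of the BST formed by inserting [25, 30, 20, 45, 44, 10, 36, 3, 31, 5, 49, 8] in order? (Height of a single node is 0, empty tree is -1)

Insertion order: [25, 30, 20, 45, 44, 10, 36, 3, 31, 5, 49, 8]
Tree (level-order array): [25, 20, 30, 10, None, None, 45, 3, None, 44, 49, None, 5, 36, None, None, None, None, 8, 31]
Compute height bottom-up (empty subtree = -1):
  height(8) = 1 + max(-1, -1) = 0
  height(5) = 1 + max(-1, 0) = 1
  height(3) = 1 + max(-1, 1) = 2
  height(10) = 1 + max(2, -1) = 3
  height(20) = 1 + max(3, -1) = 4
  height(31) = 1 + max(-1, -1) = 0
  height(36) = 1 + max(0, -1) = 1
  height(44) = 1 + max(1, -1) = 2
  height(49) = 1 + max(-1, -1) = 0
  height(45) = 1 + max(2, 0) = 3
  height(30) = 1 + max(-1, 3) = 4
  height(25) = 1 + max(4, 4) = 5
Height = 5


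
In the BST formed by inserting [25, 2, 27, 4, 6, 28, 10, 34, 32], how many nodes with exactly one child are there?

Tree built from: [25, 2, 27, 4, 6, 28, 10, 34, 32]
Tree (level-order array): [25, 2, 27, None, 4, None, 28, None, 6, None, 34, None, 10, 32]
Rule: These are nodes with exactly 1 non-null child.
Per-node child counts:
  node 25: 2 child(ren)
  node 2: 1 child(ren)
  node 4: 1 child(ren)
  node 6: 1 child(ren)
  node 10: 0 child(ren)
  node 27: 1 child(ren)
  node 28: 1 child(ren)
  node 34: 1 child(ren)
  node 32: 0 child(ren)
Matching nodes: [2, 4, 6, 27, 28, 34]
Count of nodes with exactly one child: 6


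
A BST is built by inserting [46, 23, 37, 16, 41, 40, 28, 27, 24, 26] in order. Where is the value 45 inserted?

Starting tree (level order): [46, 23, None, 16, 37, None, None, 28, 41, 27, None, 40, None, 24, None, None, None, None, 26]
Insertion path: 46 -> 23 -> 37 -> 41
Result: insert 45 as right child of 41
Final tree (level order): [46, 23, None, 16, 37, None, None, 28, 41, 27, None, 40, 45, 24, None, None, None, None, None, None, 26]


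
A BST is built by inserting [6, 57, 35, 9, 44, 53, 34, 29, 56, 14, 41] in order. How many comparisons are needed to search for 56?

Search path for 56: 6 -> 57 -> 35 -> 44 -> 53 -> 56
Found: True
Comparisons: 6


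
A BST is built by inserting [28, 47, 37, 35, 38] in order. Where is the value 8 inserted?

Starting tree (level order): [28, None, 47, 37, None, 35, 38]
Insertion path: 28
Result: insert 8 as left child of 28
Final tree (level order): [28, 8, 47, None, None, 37, None, 35, 38]


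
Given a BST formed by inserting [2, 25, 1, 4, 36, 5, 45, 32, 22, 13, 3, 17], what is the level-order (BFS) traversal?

Tree insertion order: [2, 25, 1, 4, 36, 5, 45, 32, 22, 13, 3, 17]
Tree (level-order array): [2, 1, 25, None, None, 4, 36, 3, 5, 32, 45, None, None, None, 22, None, None, None, None, 13, None, None, 17]
BFS from the root, enqueuing left then right child of each popped node:
  queue [2] -> pop 2, enqueue [1, 25], visited so far: [2]
  queue [1, 25] -> pop 1, enqueue [none], visited so far: [2, 1]
  queue [25] -> pop 25, enqueue [4, 36], visited so far: [2, 1, 25]
  queue [4, 36] -> pop 4, enqueue [3, 5], visited so far: [2, 1, 25, 4]
  queue [36, 3, 5] -> pop 36, enqueue [32, 45], visited so far: [2, 1, 25, 4, 36]
  queue [3, 5, 32, 45] -> pop 3, enqueue [none], visited so far: [2, 1, 25, 4, 36, 3]
  queue [5, 32, 45] -> pop 5, enqueue [22], visited so far: [2, 1, 25, 4, 36, 3, 5]
  queue [32, 45, 22] -> pop 32, enqueue [none], visited so far: [2, 1, 25, 4, 36, 3, 5, 32]
  queue [45, 22] -> pop 45, enqueue [none], visited so far: [2, 1, 25, 4, 36, 3, 5, 32, 45]
  queue [22] -> pop 22, enqueue [13], visited so far: [2, 1, 25, 4, 36, 3, 5, 32, 45, 22]
  queue [13] -> pop 13, enqueue [17], visited so far: [2, 1, 25, 4, 36, 3, 5, 32, 45, 22, 13]
  queue [17] -> pop 17, enqueue [none], visited so far: [2, 1, 25, 4, 36, 3, 5, 32, 45, 22, 13, 17]
Result: [2, 1, 25, 4, 36, 3, 5, 32, 45, 22, 13, 17]


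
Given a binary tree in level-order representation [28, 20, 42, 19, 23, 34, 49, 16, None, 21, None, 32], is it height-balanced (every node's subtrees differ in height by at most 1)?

Tree (level-order array): [28, 20, 42, 19, 23, 34, 49, 16, None, 21, None, 32]
Definition: a tree is height-balanced if, at every node, |h(left) - h(right)| <= 1 (empty subtree has height -1).
Bottom-up per-node check:
  node 16: h_left=-1, h_right=-1, diff=0 [OK], height=0
  node 19: h_left=0, h_right=-1, diff=1 [OK], height=1
  node 21: h_left=-1, h_right=-1, diff=0 [OK], height=0
  node 23: h_left=0, h_right=-1, diff=1 [OK], height=1
  node 20: h_left=1, h_right=1, diff=0 [OK], height=2
  node 32: h_left=-1, h_right=-1, diff=0 [OK], height=0
  node 34: h_left=0, h_right=-1, diff=1 [OK], height=1
  node 49: h_left=-1, h_right=-1, diff=0 [OK], height=0
  node 42: h_left=1, h_right=0, diff=1 [OK], height=2
  node 28: h_left=2, h_right=2, diff=0 [OK], height=3
All nodes satisfy the balance condition.
Result: Balanced


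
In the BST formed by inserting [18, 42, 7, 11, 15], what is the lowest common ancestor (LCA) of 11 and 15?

Tree insertion order: [18, 42, 7, 11, 15]
Tree (level-order array): [18, 7, 42, None, 11, None, None, None, 15]
In a BST, the LCA of p=11, q=15 is the first node v on the
root-to-leaf path with p <= v <= q (go left if both < v, right if both > v).
Walk from root:
  at 18: both 11 and 15 < 18, go left
  at 7: both 11 and 15 > 7, go right
  at 11: 11 <= 11 <= 15, this is the LCA
LCA = 11


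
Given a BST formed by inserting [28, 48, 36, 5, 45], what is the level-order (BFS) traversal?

Tree insertion order: [28, 48, 36, 5, 45]
Tree (level-order array): [28, 5, 48, None, None, 36, None, None, 45]
BFS from the root, enqueuing left then right child of each popped node:
  queue [28] -> pop 28, enqueue [5, 48], visited so far: [28]
  queue [5, 48] -> pop 5, enqueue [none], visited so far: [28, 5]
  queue [48] -> pop 48, enqueue [36], visited so far: [28, 5, 48]
  queue [36] -> pop 36, enqueue [45], visited so far: [28, 5, 48, 36]
  queue [45] -> pop 45, enqueue [none], visited so far: [28, 5, 48, 36, 45]
Result: [28, 5, 48, 36, 45]


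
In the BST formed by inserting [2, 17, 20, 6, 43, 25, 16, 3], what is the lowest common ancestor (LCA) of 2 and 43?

Tree insertion order: [2, 17, 20, 6, 43, 25, 16, 3]
Tree (level-order array): [2, None, 17, 6, 20, 3, 16, None, 43, None, None, None, None, 25]
In a BST, the LCA of p=2, q=43 is the first node v on the
root-to-leaf path with p <= v <= q (go left if both < v, right if both > v).
Walk from root:
  at 2: 2 <= 2 <= 43, this is the LCA
LCA = 2


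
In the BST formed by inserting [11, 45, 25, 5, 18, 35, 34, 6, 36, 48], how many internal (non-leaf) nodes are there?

Tree built from: [11, 45, 25, 5, 18, 35, 34, 6, 36, 48]
Tree (level-order array): [11, 5, 45, None, 6, 25, 48, None, None, 18, 35, None, None, None, None, 34, 36]
Rule: An internal node has at least one child.
Per-node child counts:
  node 11: 2 child(ren)
  node 5: 1 child(ren)
  node 6: 0 child(ren)
  node 45: 2 child(ren)
  node 25: 2 child(ren)
  node 18: 0 child(ren)
  node 35: 2 child(ren)
  node 34: 0 child(ren)
  node 36: 0 child(ren)
  node 48: 0 child(ren)
Matching nodes: [11, 5, 45, 25, 35]
Count of internal (non-leaf) nodes: 5


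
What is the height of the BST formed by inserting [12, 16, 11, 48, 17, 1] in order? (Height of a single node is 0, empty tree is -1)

Insertion order: [12, 16, 11, 48, 17, 1]
Tree (level-order array): [12, 11, 16, 1, None, None, 48, None, None, 17]
Compute height bottom-up (empty subtree = -1):
  height(1) = 1 + max(-1, -1) = 0
  height(11) = 1 + max(0, -1) = 1
  height(17) = 1 + max(-1, -1) = 0
  height(48) = 1 + max(0, -1) = 1
  height(16) = 1 + max(-1, 1) = 2
  height(12) = 1 + max(1, 2) = 3
Height = 3


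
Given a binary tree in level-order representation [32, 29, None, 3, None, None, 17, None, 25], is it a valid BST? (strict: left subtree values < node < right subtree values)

Level-order array: [32, 29, None, 3, None, None, 17, None, 25]
Validate using subtree bounds (lo, hi): at each node, require lo < value < hi,
then recurse left with hi=value and right with lo=value.
Preorder trace (stopping at first violation):
  at node 32 with bounds (-inf, +inf): OK
  at node 29 with bounds (-inf, 32): OK
  at node 3 with bounds (-inf, 29): OK
  at node 17 with bounds (3, 29): OK
  at node 25 with bounds (17, 29): OK
No violation found at any node.
Result: Valid BST


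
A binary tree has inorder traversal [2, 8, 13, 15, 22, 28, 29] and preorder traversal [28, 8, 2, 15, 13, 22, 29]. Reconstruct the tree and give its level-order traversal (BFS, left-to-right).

Inorder:  [2, 8, 13, 15, 22, 28, 29]
Preorder: [28, 8, 2, 15, 13, 22, 29]
Algorithm: preorder visits root first, so consume preorder in order;
for each root, split the current inorder slice at that value into
left-subtree inorder and right-subtree inorder, then recurse.
Recursive splits:
  root=28; inorder splits into left=[2, 8, 13, 15, 22], right=[29]
  root=8; inorder splits into left=[2], right=[13, 15, 22]
  root=2; inorder splits into left=[], right=[]
  root=15; inorder splits into left=[13], right=[22]
  root=13; inorder splits into left=[], right=[]
  root=22; inorder splits into left=[], right=[]
  root=29; inorder splits into left=[], right=[]
Reconstructed level-order: [28, 8, 29, 2, 15, 13, 22]


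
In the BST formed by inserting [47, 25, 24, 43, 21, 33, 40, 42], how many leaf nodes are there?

Tree built from: [47, 25, 24, 43, 21, 33, 40, 42]
Tree (level-order array): [47, 25, None, 24, 43, 21, None, 33, None, None, None, None, 40, None, 42]
Rule: A leaf has 0 children.
Per-node child counts:
  node 47: 1 child(ren)
  node 25: 2 child(ren)
  node 24: 1 child(ren)
  node 21: 0 child(ren)
  node 43: 1 child(ren)
  node 33: 1 child(ren)
  node 40: 1 child(ren)
  node 42: 0 child(ren)
Matching nodes: [21, 42]
Count of leaf nodes: 2


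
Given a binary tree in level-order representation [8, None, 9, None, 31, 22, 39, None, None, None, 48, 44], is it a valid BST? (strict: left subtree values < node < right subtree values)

Level-order array: [8, None, 9, None, 31, 22, 39, None, None, None, 48, 44]
Validate using subtree bounds (lo, hi): at each node, require lo < value < hi,
then recurse left with hi=value and right with lo=value.
Preorder trace (stopping at first violation):
  at node 8 with bounds (-inf, +inf): OK
  at node 9 with bounds (8, +inf): OK
  at node 31 with bounds (9, +inf): OK
  at node 22 with bounds (9, 31): OK
  at node 39 with bounds (31, +inf): OK
  at node 48 with bounds (39, +inf): OK
  at node 44 with bounds (39, 48): OK
No violation found at any node.
Result: Valid BST


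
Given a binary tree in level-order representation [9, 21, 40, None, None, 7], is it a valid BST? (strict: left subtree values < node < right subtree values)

Level-order array: [9, 21, 40, None, None, 7]
Validate using subtree bounds (lo, hi): at each node, require lo < value < hi,
then recurse left with hi=value and right with lo=value.
Preorder trace (stopping at first violation):
  at node 9 with bounds (-inf, +inf): OK
  at node 21 with bounds (-inf, 9): VIOLATION
Node 21 violates its bound: not (-inf < 21 < 9).
Result: Not a valid BST


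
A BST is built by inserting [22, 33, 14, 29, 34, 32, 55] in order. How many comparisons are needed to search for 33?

Search path for 33: 22 -> 33
Found: True
Comparisons: 2


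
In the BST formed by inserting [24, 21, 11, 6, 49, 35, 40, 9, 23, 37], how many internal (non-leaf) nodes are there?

Tree built from: [24, 21, 11, 6, 49, 35, 40, 9, 23, 37]
Tree (level-order array): [24, 21, 49, 11, 23, 35, None, 6, None, None, None, None, 40, None, 9, 37]
Rule: An internal node has at least one child.
Per-node child counts:
  node 24: 2 child(ren)
  node 21: 2 child(ren)
  node 11: 1 child(ren)
  node 6: 1 child(ren)
  node 9: 0 child(ren)
  node 23: 0 child(ren)
  node 49: 1 child(ren)
  node 35: 1 child(ren)
  node 40: 1 child(ren)
  node 37: 0 child(ren)
Matching nodes: [24, 21, 11, 6, 49, 35, 40]
Count of internal (non-leaf) nodes: 7


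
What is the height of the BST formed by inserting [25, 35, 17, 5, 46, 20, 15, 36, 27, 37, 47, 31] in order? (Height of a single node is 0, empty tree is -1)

Insertion order: [25, 35, 17, 5, 46, 20, 15, 36, 27, 37, 47, 31]
Tree (level-order array): [25, 17, 35, 5, 20, 27, 46, None, 15, None, None, None, 31, 36, 47, None, None, None, None, None, 37]
Compute height bottom-up (empty subtree = -1):
  height(15) = 1 + max(-1, -1) = 0
  height(5) = 1 + max(-1, 0) = 1
  height(20) = 1 + max(-1, -1) = 0
  height(17) = 1 + max(1, 0) = 2
  height(31) = 1 + max(-1, -1) = 0
  height(27) = 1 + max(-1, 0) = 1
  height(37) = 1 + max(-1, -1) = 0
  height(36) = 1 + max(-1, 0) = 1
  height(47) = 1 + max(-1, -1) = 0
  height(46) = 1 + max(1, 0) = 2
  height(35) = 1 + max(1, 2) = 3
  height(25) = 1 + max(2, 3) = 4
Height = 4


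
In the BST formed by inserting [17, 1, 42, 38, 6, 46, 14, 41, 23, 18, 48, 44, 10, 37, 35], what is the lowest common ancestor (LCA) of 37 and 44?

Tree insertion order: [17, 1, 42, 38, 6, 46, 14, 41, 23, 18, 48, 44, 10, 37, 35]
Tree (level-order array): [17, 1, 42, None, 6, 38, 46, None, 14, 23, 41, 44, 48, 10, None, 18, 37, None, None, None, None, None, None, None, None, None, None, 35]
In a BST, the LCA of p=37, q=44 is the first node v on the
root-to-leaf path with p <= v <= q (go left if both < v, right if both > v).
Walk from root:
  at 17: both 37 and 44 > 17, go right
  at 42: 37 <= 42 <= 44, this is the LCA
LCA = 42


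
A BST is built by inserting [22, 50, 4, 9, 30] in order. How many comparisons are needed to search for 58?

Search path for 58: 22 -> 50
Found: False
Comparisons: 2


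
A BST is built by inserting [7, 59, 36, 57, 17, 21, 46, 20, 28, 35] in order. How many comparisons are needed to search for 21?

Search path for 21: 7 -> 59 -> 36 -> 17 -> 21
Found: True
Comparisons: 5


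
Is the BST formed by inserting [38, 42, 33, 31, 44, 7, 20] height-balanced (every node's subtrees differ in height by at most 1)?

Tree (level-order array): [38, 33, 42, 31, None, None, 44, 7, None, None, None, None, 20]
Definition: a tree is height-balanced if, at every node, |h(left) - h(right)| <= 1 (empty subtree has height -1).
Bottom-up per-node check:
  node 20: h_left=-1, h_right=-1, diff=0 [OK], height=0
  node 7: h_left=-1, h_right=0, diff=1 [OK], height=1
  node 31: h_left=1, h_right=-1, diff=2 [FAIL (|1--1|=2 > 1)], height=2
  node 33: h_left=2, h_right=-1, diff=3 [FAIL (|2--1|=3 > 1)], height=3
  node 44: h_left=-1, h_right=-1, diff=0 [OK], height=0
  node 42: h_left=-1, h_right=0, diff=1 [OK], height=1
  node 38: h_left=3, h_right=1, diff=2 [FAIL (|3-1|=2 > 1)], height=4
Node 31 violates the condition: |1 - -1| = 2 > 1.
Result: Not balanced


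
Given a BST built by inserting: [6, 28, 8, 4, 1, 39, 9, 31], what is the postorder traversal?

Tree insertion order: [6, 28, 8, 4, 1, 39, 9, 31]
Tree (level-order array): [6, 4, 28, 1, None, 8, 39, None, None, None, 9, 31]
Postorder traversal: [1, 4, 9, 8, 31, 39, 28, 6]


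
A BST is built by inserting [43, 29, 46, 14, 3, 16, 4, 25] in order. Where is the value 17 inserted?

Starting tree (level order): [43, 29, 46, 14, None, None, None, 3, 16, None, 4, None, 25]
Insertion path: 43 -> 29 -> 14 -> 16 -> 25
Result: insert 17 as left child of 25
Final tree (level order): [43, 29, 46, 14, None, None, None, 3, 16, None, 4, None, 25, None, None, 17]


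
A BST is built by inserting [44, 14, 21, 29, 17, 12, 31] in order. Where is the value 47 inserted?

Starting tree (level order): [44, 14, None, 12, 21, None, None, 17, 29, None, None, None, 31]
Insertion path: 44
Result: insert 47 as right child of 44
Final tree (level order): [44, 14, 47, 12, 21, None, None, None, None, 17, 29, None, None, None, 31]


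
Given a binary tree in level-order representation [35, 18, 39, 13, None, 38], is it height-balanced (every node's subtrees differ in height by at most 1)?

Tree (level-order array): [35, 18, 39, 13, None, 38]
Definition: a tree is height-balanced if, at every node, |h(left) - h(right)| <= 1 (empty subtree has height -1).
Bottom-up per-node check:
  node 13: h_left=-1, h_right=-1, diff=0 [OK], height=0
  node 18: h_left=0, h_right=-1, diff=1 [OK], height=1
  node 38: h_left=-1, h_right=-1, diff=0 [OK], height=0
  node 39: h_left=0, h_right=-1, diff=1 [OK], height=1
  node 35: h_left=1, h_right=1, diff=0 [OK], height=2
All nodes satisfy the balance condition.
Result: Balanced


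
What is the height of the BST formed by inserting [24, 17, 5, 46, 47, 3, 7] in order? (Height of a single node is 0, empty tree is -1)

Insertion order: [24, 17, 5, 46, 47, 3, 7]
Tree (level-order array): [24, 17, 46, 5, None, None, 47, 3, 7]
Compute height bottom-up (empty subtree = -1):
  height(3) = 1 + max(-1, -1) = 0
  height(7) = 1 + max(-1, -1) = 0
  height(5) = 1 + max(0, 0) = 1
  height(17) = 1 + max(1, -1) = 2
  height(47) = 1 + max(-1, -1) = 0
  height(46) = 1 + max(-1, 0) = 1
  height(24) = 1 + max(2, 1) = 3
Height = 3


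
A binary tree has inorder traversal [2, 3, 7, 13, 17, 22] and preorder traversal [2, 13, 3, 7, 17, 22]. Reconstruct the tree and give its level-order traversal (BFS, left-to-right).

Inorder:  [2, 3, 7, 13, 17, 22]
Preorder: [2, 13, 3, 7, 17, 22]
Algorithm: preorder visits root first, so consume preorder in order;
for each root, split the current inorder slice at that value into
left-subtree inorder and right-subtree inorder, then recurse.
Recursive splits:
  root=2; inorder splits into left=[], right=[3, 7, 13, 17, 22]
  root=13; inorder splits into left=[3, 7], right=[17, 22]
  root=3; inorder splits into left=[], right=[7]
  root=7; inorder splits into left=[], right=[]
  root=17; inorder splits into left=[], right=[22]
  root=22; inorder splits into left=[], right=[]
Reconstructed level-order: [2, 13, 3, 17, 7, 22]


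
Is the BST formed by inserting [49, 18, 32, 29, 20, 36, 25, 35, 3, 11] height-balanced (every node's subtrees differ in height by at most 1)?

Tree (level-order array): [49, 18, None, 3, 32, None, 11, 29, 36, None, None, 20, None, 35, None, None, 25]
Definition: a tree is height-balanced if, at every node, |h(left) - h(right)| <= 1 (empty subtree has height -1).
Bottom-up per-node check:
  node 11: h_left=-1, h_right=-1, diff=0 [OK], height=0
  node 3: h_left=-1, h_right=0, diff=1 [OK], height=1
  node 25: h_left=-1, h_right=-1, diff=0 [OK], height=0
  node 20: h_left=-1, h_right=0, diff=1 [OK], height=1
  node 29: h_left=1, h_right=-1, diff=2 [FAIL (|1--1|=2 > 1)], height=2
  node 35: h_left=-1, h_right=-1, diff=0 [OK], height=0
  node 36: h_left=0, h_right=-1, diff=1 [OK], height=1
  node 32: h_left=2, h_right=1, diff=1 [OK], height=3
  node 18: h_left=1, h_right=3, diff=2 [FAIL (|1-3|=2 > 1)], height=4
  node 49: h_left=4, h_right=-1, diff=5 [FAIL (|4--1|=5 > 1)], height=5
Node 29 violates the condition: |1 - -1| = 2 > 1.
Result: Not balanced


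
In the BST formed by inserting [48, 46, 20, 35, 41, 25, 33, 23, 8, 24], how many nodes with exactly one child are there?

Tree built from: [48, 46, 20, 35, 41, 25, 33, 23, 8, 24]
Tree (level-order array): [48, 46, None, 20, None, 8, 35, None, None, 25, 41, 23, 33, None, None, None, 24]
Rule: These are nodes with exactly 1 non-null child.
Per-node child counts:
  node 48: 1 child(ren)
  node 46: 1 child(ren)
  node 20: 2 child(ren)
  node 8: 0 child(ren)
  node 35: 2 child(ren)
  node 25: 2 child(ren)
  node 23: 1 child(ren)
  node 24: 0 child(ren)
  node 33: 0 child(ren)
  node 41: 0 child(ren)
Matching nodes: [48, 46, 23]
Count of nodes with exactly one child: 3


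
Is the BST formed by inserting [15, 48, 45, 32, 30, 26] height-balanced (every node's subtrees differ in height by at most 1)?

Tree (level-order array): [15, None, 48, 45, None, 32, None, 30, None, 26]
Definition: a tree is height-balanced if, at every node, |h(left) - h(right)| <= 1 (empty subtree has height -1).
Bottom-up per-node check:
  node 26: h_left=-1, h_right=-1, diff=0 [OK], height=0
  node 30: h_left=0, h_right=-1, diff=1 [OK], height=1
  node 32: h_left=1, h_right=-1, diff=2 [FAIL (|1--1|=2 > 1)], height=2
  node 45: h_left=2, h_right=-1, diff=3 [FAIL (|2--1|=3 > 1)], height=3
  node 48: h_left=3, h_right=-1, diff=4 [FAIL (|3--1|=4 > 1)], height=4
  node 15: h_left=-1, h_right=4, diff=5 [FAIL (|-1-4|=5 > 1)], height=5
Node 32 violates the condition: |1 - -1| = 2 > 1.
Result: Not balanced


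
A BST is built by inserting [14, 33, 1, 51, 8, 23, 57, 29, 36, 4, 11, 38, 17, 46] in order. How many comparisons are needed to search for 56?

Search path for 56: 14 -> 33 -> 51 -> 57
Found: False
Comparisons: 4


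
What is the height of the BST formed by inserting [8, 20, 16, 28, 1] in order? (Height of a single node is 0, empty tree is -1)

Insertion order: [8, 20, 16, 28, 1]
Tree (level-order array): [8, 1, 20, None, None, 16, 28]
Compute height bottom-up (empty subtree = -1):
  height(1) = 1 + max(-1, -1) = 0
  height(16) = 1 + max(-1, -1) = 0
  height(28) = 1 + max(-1, -1) = 0
  height(20) = 1 + max(0, 0) = 1
  height(8) = 1 + max(0, 1) = 2
Height = 2


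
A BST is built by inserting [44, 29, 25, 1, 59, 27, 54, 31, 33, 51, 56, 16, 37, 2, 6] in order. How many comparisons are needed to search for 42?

Search path for 42: 44 -> 29 -> 31 -> 33 -> 37
Found: False
Comparisons: 5


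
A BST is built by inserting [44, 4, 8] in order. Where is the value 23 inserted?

Starting tree (level order): [44, 4, None, None, 8]
Insertion path: 44 -> 4 -> 8
Result: insert 23 as right child of 8
Final tree (level order): [44, 4, None, None, 8, None, 23]


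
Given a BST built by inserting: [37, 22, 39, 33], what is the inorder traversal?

Tree insertion order: [37, 22, 39, 33]
Tree (level-order array): [37, 22, 39, None, 33]
Inorder traversal: [22, 33, 37, 39]


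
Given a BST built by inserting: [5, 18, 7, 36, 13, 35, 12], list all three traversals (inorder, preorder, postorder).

Tree insertion order: [5, 18, 7, 36, 13, 35, 12]
Tree (level-order array): [5, None, 18, 7, 36, None, 13, 35, None, 12]
Inorder (L, root, R): [5, 7, 12, 13, 18, 35, 36]
Preorder (root, L, R): [5, 18, 7, 13, 12, 36, 35]
Postorder (L, R, root): [12, 13, 7, 35, 36, 18, 5]


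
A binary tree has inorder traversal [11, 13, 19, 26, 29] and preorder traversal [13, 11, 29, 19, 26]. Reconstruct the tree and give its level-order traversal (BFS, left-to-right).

Inorder:  [11, 13, 19, 26, 29]
Preorder: [13, 11, 29, 19, 26]
Algorithm: preorder visits root first, so consume preorder in order;
for each root, split the current inorder slice at that value into
left-subtree inorder and right-subtree inorder, then recurse.
Recursive splits:
  root=13; inorder splits into left=[11], right=[19, 26, 29]
  root=11; inorder splits into left=[], right=[]
  root=29; inorder splits into left=[19, 26], right=[]
  root=19; inorder splits into left=[], right=[26]
  root=26; inorder splits into left=[], right=[]
Reconstructed level-order: [13, 11, 29, 19, 26]


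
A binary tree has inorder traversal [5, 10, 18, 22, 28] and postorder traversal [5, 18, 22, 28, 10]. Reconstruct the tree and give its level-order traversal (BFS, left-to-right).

Inorder:   [5, 10, 18, 22, 28]
Postorder: [5, 18, 22, 28, 10]
Algorithm: postorder visits root last, so walk postorder right-to-left;
each value is the root of the current inorder slice — split it at that
value, recurse on the right subtree first, then the left.
Recursive splits:
  root=10; inorder splits into left=[5], right=[18, 22, 28]
  root=28; inorder splits into left=[18, 22], right=[]
  root=22; inorder splits into left=[18], right=[]
  root=18; inorder splits into left=[], right=[]
  root=5; inorder splits into left=[], right=[]
Reconstructed level-order: [10, 5, 28, 22, 18]


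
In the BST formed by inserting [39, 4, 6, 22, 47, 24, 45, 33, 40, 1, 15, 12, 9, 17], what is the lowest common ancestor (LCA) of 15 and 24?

Tree insertion order: [39, 4, 6, 22, 47, 24, 45, 33, 40, 1, 15, 12, 9, 17]
Tree (level-order array): [39, 4, 47, 1, 6, 45, None, None, None, None, 22, 40, None, 15, 24, None, None, 12, 17, None, 33, 9]
In a BST, the LCA of p=15, q=24 is the first node v on the
root-to-leaf path with p <= v <= q (go left if both < v, right if both > v).
Walk from root:
  at 39: both 15 and 24 < 39, go left
  at 4: both 15 and 24 > 4, go right
  at 6: both 15 and 24 > 6, go right
  at 22: 15 <= 22 <= 24, this is the LCA
LCA = 22


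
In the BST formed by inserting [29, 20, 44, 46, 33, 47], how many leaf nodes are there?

Tree built from: [29, 20, 44, 46, 33, 47]
Tree (level-order array): [29, 20, 44, None, None, 33, 46, None, None, None, 47]
Rule: A leaf has 0 children.
Per-node child counts:
  node 29: 2 child(ren)
  node 20: 0 child(ren)
  node 44: 2 child(ren)
  node 33: 0 child(ren)
  node 46: 1 child(ren)
  node 47: 0 child(ren)
Matching nodes: [20, 33, 47]
Count of leaf nodes: 3


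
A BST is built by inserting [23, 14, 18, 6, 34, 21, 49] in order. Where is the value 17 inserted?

Starting tree (level order): [23, 14, 34, 6, 18, None, 49, None, None, None, 21]
Insertion path: 23 -> 14 -> 18
Result: insert 17 as left child of 18
Final tree (level order): [23, 14, 34, 6, 18, None, 49, None, None, 17, 21]


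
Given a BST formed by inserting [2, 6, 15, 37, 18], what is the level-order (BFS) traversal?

Tree insertion order: [2, 6, 15, 37, 18]
Tree (level-order array): [2, None, 6, None, 15, None, 37, 18]
BFS from the root, enqueuing left then right child of each popped node:
  queue [2] -> pop 2, enqueue [6], visited so far: [2]
  queue [6] -> pop 6, enqueue [15], visited so far: [2, 6]
  queue [15] -> pop 15, enqueue [37], visited so far: [2, 6, 15]
  queue [37] -> pop 37, enqueue [18], visited so far: [2, 6, 15, 37]
  queue [18] -> pop 18, enqueue [none], visited so far: [2, 6, 15, 37, 18]
Result: [2, 6, 15, 37, 18]


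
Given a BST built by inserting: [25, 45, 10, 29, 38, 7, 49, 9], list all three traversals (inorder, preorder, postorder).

Tree insertion order: [25, 45, 10, 29, 38, 7, 49, 9]
Tree (level-order array): [25, 10, 45, 7, None, 29, 49, None, 9, None, 38]
Inorder (L, root, R): [7, 9, 10, 25, 29, 38, 45, 49]
Preorder (root, L, R): [25, 10, 7, 9, 45, 29, 38, 49]
Postorder (L, R, root): [9, 7, 10, 38, 29, 49, 45, 25]


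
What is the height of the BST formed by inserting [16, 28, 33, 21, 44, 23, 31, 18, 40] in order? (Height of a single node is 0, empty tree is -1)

Insertion order: [16, 28, 33, 21, 44, 23, 31, 18, 40]
Tree (level-order array): [16, None, 28, 21, 33, 18, 23, 31, 44, None, None, None, None, None, None, 40]
Compute height bottom-up (empty subtree = -1):
  height(18) = 1 + max(-1, -1) = 0
  height(23) = 1 + max(-1, -1) = 0
  height(21) = 1 + max(0, 0) = 1
  height(31) = 1 + max(-1, -1) = 0
  height(40) = 1 + max(-1, -1) = 0
  height(44) = 1 + max(0, -1) = 1
  height(33) = 1 + max(0, 1) = 2
  height(28) = 1 + max(1, 2) = 3
  height(16) = 1 + max(-1, 3) = 4
Height = 4


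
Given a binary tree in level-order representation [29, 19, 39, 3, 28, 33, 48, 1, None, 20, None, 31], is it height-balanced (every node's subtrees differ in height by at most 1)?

Tree (level-order array): [29, 19, 39, 3, 28, 33, 48, 1, None, 20, None, 31]
Definition: a tree is height-balanced if, at every node, |h(left) - h(right)| <= 1 (empty subtree has height -1).
Bottom-up per-node check:
  node 1: h_left=-1, h_right=-1, diff=0 [OK], height=0
  node 3: h_left=0, h_right=-1, diff=1 [OK], height=1
  node 20: h_left=-1, h_right=-1, diff=0 [OK], height=0
  node 28: h_left=0, h_right=-1, diff=1 [OK], height=1
  node 19: h_left=1, h_right=1, diff=0 [OK], height=2
  node 31: h_left=-1, h_right=-1, diff=0 [OK], height=0
  node 33: h_left=0, h_right=-1, diff=1 [OK], height=1
  node 48: h_left=-1, h_right=-1, diff=0 [OK], height=0
  node 39: h_left=1, h_right=0, diff=1 [OK], height=2
  node 29: h_left=2, h_right=2, diff=0 [OK], height=3
All nodes satisfy the balance condition.
Result: Balanced


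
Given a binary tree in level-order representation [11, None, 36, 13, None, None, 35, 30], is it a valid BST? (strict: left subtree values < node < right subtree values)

Level-order array: [11, None, 36, 13, None, None, 35, 30]
Validate using subtree bounds (lo, hi): at each node, require lo < value < hi,
then recurse left with hi=value and right with lo=value.
Preorder trace (stopping at first violation):
  at node 11 with bounds (-inf, +inf): OK
  at node 36 with bounds (11, +inf): OK
  at node 13 with bounds (11, 36): OK
  at node 35 with bounds (13, 36): OK
  at node 30 with bounds (13, 35): OK
No violation found at any node.
Result: Valid BST


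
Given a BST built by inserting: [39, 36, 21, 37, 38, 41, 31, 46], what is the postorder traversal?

Tree insertion order: [39, 36, 21, 37, 38, 41, 31, 46]
Tree (level-order array): [39, 36, 41, 21, 37, None, 46, None, 31, None, 38]
Postorder traversal: [31, 21, 38, 37, 36, 46, 41, 39]


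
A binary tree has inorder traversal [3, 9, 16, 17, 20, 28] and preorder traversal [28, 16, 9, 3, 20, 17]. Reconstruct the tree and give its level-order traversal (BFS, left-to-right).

Inorder:  [3, 9, 16, 17, 20, 28]
Preorder: [28, 16, 9, 3, 20, 17]
Algorithm: preorder visits root first, so consume preorder in order;
for each root, split the current inorder slice at that value into
left-subtree inorder and right-subtree inorder, then recurse.
Recursive splits:
  root=28; inorder splits into left=[3, 9, 16, 17, 20], right=[]
  root=16; inorder splits into left=[3, 9], right=[17, 20]
  root=9; inorder splits into left=[3], right=[]
  root=3; inorder splits into left=[], right=[]
  root=20; inorder splits into left=[17], right=[]
  root=17; inorder splits into left=[], right=[]
Reconstructed level-order: [28, 16, 9, 20, 3, 17]


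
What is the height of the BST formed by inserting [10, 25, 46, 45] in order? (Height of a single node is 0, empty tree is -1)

Insertion order: [10, 25, 46, 45]
Tree (level-order array): [10, None, 25, None, 46, 45]
Compute height bottom-up (empty subtree = -1):
  height(45) = 1 + max(-1, -1) = 0
  height(46) = 1 + max(0, -1) = 1
  height(25) = 1 + max(-1, 1) = 2
  height(10) = 1 + max(-1, 2) = 3
Height = 3


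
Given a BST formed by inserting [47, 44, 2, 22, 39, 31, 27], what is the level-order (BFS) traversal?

Tree insertion order: [47, 44, 2, 22, 39, 31, 27]
Tree (level-order array): [47, 44, None, 2, None, None, 22, None, 39, 31, None, 27]
BFS from the root, enqueuing left then right child of each popped node:
  queue [47] -> pop 47, enqueue [44], visited so far: [47]
  queue [44] -> pop 44, enqueue [2], visited so far: [47, 44]
  queue [2] -> pop 2, enqueue [22], visited so far: [47, 44, 2]
  queue [22] -> pop 22, enqueue [39], visited so far: [47, 44, 2, 22]
  queue [39] -> pop 39, enqueue [31], visited so far: [47, 44, 2, 22, 39]
  queue [31] -> pop 31, enqueue [27], visited so far: [47, 44, 2, 22, 39, 31]
  queue [27] -> pop 27, enqueue [none], visited so far: [47, 44, 2, 22, 39, 31, 27]
Result: [47, 44, 2, 22, 39, 31, 27]


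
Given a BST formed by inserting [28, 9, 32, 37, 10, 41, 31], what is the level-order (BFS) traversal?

Tree insertion order: [28, 9, 32, 37, 10, 41, 31]
Tree (level-order array): [28, 9, 32, None, 10, 31, 37, None, None, None, None, None, 41]
BFS from the root, enqueuing left then right child of each popped node:
  queue [28] -> pop 28, enqueue [9, 32], visited so far: [28]
  queue [9, 32] -> pop 9, enqueue [10], visited so far: [28, 9]
  queue [32, 10] -> pop 32, enqueue [31, 37], visited so far: [28, 9, 32]
  queue [10, 31, 37] -> pop 10, enqueue [none], visited so far: [28, 9, 32, 10]
  queue [31, 37] -> pop 31, enqueue [none], visited so far: [28, 9, 32, 10, 31]
  queue [37] -> pop 37, enqueue [41], visited so far: [28, 9, 32, 10, 31, 37]
  queue [41] -> pop 41, enqueue [none], visited so far: [28, 9, 32, 10, 31, 37, 41]
Result: [28, 9, 32, 10, 31, 37, 41]
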